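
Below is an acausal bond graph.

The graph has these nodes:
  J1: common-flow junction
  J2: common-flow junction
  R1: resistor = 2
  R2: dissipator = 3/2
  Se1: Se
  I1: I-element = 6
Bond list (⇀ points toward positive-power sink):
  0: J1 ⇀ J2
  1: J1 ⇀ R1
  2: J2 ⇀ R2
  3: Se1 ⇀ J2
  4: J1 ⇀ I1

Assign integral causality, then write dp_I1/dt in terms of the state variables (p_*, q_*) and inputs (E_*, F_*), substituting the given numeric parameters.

b3 stroke at J2  (Se1: effort source, stroke at far end)
b4 stroke at I1  (I1: I, integral causality)
b0 stroke at J1  (J1 flow already set via bond 4)
b1 stroke at J1  (J1 flow already set via bond 4)
b2 stroke at J2  (common-f at J2 fixed by 0)

dp_I1/dt = E_Se1 - 7*p_I1/12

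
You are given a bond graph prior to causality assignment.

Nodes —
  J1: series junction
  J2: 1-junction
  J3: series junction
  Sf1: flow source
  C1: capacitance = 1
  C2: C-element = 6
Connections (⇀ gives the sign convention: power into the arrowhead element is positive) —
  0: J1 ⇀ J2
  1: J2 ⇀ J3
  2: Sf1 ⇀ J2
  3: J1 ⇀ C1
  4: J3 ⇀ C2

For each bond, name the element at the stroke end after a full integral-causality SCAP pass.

b0 stroke at J2
b1 stroke at J2
b2 stroke at Sf1
b3 stroke at J1
b4 stroke at J3

b2 →Sf1  (source Sf1 imposes f)
b0 →J2  (J2 flow already set via bond 2)
b1 →J2  (J2 flow already set via bond 2)
b4 →J3  (1-jn J3 has f-setter on 1)
b3 →J1  (J1 flow already set via bond 0)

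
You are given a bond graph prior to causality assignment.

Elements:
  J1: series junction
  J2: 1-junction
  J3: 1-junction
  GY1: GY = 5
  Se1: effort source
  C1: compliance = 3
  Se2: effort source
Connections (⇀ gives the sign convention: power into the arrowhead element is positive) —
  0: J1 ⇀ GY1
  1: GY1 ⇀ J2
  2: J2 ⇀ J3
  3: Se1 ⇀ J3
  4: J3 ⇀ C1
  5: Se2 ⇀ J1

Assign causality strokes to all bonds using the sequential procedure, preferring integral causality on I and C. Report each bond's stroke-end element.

b0 →GY1
b1 →GY1
b2 →J2
b3 →J3
b4 →J3
b5 →J1

β3 stroke→J3  (Se1: effort source, stroke at far end)
β5 stroke→J1  (Se2 (Se) sets effort on bond)
β0 stroke→GY1  (closing 1-jn rule on J1)
β1 stroke→GY1  (GY GY1: same side as bond 0)
β2 stroke→J2  (J2: bond 1 brought flow, rest push out)
β4 stroke→J3  (J3: bond 2 brought flow, rest push out)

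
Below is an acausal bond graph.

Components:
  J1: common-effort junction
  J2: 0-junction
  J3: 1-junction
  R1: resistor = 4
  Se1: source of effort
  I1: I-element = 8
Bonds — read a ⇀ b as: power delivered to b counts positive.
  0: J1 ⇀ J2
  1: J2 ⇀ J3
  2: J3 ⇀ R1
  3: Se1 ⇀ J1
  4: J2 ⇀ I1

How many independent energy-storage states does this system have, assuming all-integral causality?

1  (I1 all integral)

β3 stroke→J1  (Se1 (Se) sets effort on bond)
β0 stroke→J2  (J1: bond 3 brought effort, rest push out)
β1 stroke→J3  (J2 effort already set via bond 0)
β4 stroke→I1  (J2 effort already set via bond 0)
β2 stroke→R1  (J3 needs exactly one f-in)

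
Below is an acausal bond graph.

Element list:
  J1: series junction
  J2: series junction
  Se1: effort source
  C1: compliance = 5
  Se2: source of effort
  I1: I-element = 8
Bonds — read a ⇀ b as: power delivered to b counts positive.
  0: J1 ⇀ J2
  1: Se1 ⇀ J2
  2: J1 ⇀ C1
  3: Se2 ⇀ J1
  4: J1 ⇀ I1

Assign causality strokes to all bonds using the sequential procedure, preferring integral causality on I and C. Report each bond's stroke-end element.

b0 stroke at J1
b1 stroke at J2
b2 stroke at J1
b3 stroke at J1
b4 stroke at I1

b1 |J2  (source Se1 imposes e)
b3 |J1  (Se2 fixes effort; stroke away)
b0 |J1  (closing 1-jn rule on J2)
b2 |J1  (C1: C, integral causality)
b4 |I1  (closing 1-jn rule on J1)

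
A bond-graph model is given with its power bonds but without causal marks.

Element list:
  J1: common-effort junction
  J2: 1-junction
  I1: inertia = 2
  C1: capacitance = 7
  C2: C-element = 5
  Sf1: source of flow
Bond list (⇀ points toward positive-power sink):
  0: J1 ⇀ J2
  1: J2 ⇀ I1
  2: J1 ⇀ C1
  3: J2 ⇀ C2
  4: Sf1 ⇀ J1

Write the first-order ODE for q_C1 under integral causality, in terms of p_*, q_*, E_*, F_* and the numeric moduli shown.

dq_C1/dt = F_Sf1 - p_I1/2

b4 stroke→Sf1  (Sf1 fixes flow; stroke at Sf1)
b1 stroke→I1  (I1 integral (f out))
b0 stroke→J2  (common-f at J2 fixed by 1)
b3 stroke→J2  (J2: bond 1 brought flow, rest push out)
b2 stroke→J1  (J1 needs exactly one e-in)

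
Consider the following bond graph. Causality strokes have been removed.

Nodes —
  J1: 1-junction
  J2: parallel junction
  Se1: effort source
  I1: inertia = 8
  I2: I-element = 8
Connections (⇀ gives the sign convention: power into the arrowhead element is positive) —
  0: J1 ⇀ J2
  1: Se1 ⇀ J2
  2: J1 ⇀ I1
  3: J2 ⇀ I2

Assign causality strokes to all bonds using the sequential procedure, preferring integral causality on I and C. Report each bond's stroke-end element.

#1 stroke→J2  (Se1: effort source, stroke at far end)
#0 stroke→J1  (common-e at J2 fixed by 1)
#3 stroke→I2  (common-e at J2 fixed by 1)
#2 stroke→I1  (J1 needs exactly one f-in)

b0 |J1
b1 |J2
b2 |I1
b3 |I2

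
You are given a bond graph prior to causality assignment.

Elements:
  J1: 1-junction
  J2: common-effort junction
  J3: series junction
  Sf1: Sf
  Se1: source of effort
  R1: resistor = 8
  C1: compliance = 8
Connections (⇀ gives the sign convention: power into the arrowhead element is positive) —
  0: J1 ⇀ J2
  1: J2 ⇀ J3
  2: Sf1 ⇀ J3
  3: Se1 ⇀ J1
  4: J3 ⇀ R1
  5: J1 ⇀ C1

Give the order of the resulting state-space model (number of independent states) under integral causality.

1  (C1 all integral)

#2 →Sf1  (source Sf1 imposes f)
#3 →J1  (source Se1 imposes e)
#1 →J3  (common-f at J3 fixed by 2)
#4 →J3  (common-f at J3 fixed by 2)
#0 →J2  (J2: last free bond brings effort in)
#5 →J1  (common-f at J1 fixed by 0)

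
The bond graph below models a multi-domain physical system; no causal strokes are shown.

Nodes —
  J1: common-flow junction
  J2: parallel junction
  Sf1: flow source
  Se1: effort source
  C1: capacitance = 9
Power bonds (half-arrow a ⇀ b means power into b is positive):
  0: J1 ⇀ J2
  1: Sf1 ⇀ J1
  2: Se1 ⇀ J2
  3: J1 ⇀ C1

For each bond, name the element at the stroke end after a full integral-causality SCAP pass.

#1 stroke at Sf1  (Sf1 fixes flow; stroke at Sf1)
#2 stroke at J2  (Se1 (Se) sets effort on bond)
#0 stroke at J1  (common-f at J1 fixed by 1)
#3 stroke at J1  (1-jn J1 has f-setter on 1)

β0 →J1
β1 →Sf1
β2 →J2
β3 →J1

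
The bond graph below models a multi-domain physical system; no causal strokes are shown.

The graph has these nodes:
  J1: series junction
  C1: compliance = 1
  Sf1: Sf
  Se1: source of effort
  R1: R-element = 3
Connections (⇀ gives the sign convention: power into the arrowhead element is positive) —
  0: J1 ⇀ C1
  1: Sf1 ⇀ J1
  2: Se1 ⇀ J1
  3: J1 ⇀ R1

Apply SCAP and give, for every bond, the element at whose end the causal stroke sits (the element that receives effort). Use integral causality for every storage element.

#1 stroke at Sf1  (Sf1: flow source, stroke at near end)
#2 stroke at J1  (Se1 (Se) sets effort on bond)
#0 stroke at J1  (common-f at J1 fixed by 1)
#3 stroke at J1  (J1 flow already set via bond 1)

β0 →J1
β1 →Sf1
β2 →J1
β3 →J1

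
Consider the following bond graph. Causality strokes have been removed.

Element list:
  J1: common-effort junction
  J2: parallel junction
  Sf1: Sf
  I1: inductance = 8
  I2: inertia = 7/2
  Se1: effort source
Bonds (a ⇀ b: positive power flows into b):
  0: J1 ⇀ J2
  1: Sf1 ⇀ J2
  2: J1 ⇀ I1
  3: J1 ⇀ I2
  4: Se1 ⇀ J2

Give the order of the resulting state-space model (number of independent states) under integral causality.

2  (I1, I2 all integral)

#1 stroke at Sf1  (source Sf1 imposes f)
#4 stroke at J2  (Se1 (Se) sets effort on bond)
#0 stroke at J1  (common-e at J2 fixed by 4)
#2 stroke at I1  (0-jn J1 has e-setter on 0)
#3 stroke at I2  (J1 effort already set via bond 0)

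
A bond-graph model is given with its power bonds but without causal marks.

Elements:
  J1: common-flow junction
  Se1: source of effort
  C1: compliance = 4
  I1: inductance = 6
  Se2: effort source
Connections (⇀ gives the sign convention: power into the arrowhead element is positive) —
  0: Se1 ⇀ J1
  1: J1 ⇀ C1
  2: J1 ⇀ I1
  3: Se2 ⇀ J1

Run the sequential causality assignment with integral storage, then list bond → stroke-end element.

b0 |J1  (source Se1 imposes e)
b3 |J1  (source Se2 imposes e)
b1 |J1  (prefer integral on C1)
b2 |I1  (J1 needs exactly one f-in)

bond 0 stroke→J1
bond 1 stroke→J1
bond 2 stroke→I1
bond 3 stroke→J1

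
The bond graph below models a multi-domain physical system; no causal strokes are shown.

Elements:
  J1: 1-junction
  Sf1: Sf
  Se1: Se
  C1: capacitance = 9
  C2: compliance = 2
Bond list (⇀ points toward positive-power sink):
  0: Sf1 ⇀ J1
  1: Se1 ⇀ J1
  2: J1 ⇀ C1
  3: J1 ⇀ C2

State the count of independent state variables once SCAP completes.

bond 0 stroke at Sf1  (source Sf1 imposes f)
bond 1 stroke at J1  (source Se1 imposes e)
bond 2 stroke at J1  (J1 flow already set via bond 0)
bond 3 stroke at J1  (1-jn J1 has f-setter on 0)

2  (C1, C2 all integral)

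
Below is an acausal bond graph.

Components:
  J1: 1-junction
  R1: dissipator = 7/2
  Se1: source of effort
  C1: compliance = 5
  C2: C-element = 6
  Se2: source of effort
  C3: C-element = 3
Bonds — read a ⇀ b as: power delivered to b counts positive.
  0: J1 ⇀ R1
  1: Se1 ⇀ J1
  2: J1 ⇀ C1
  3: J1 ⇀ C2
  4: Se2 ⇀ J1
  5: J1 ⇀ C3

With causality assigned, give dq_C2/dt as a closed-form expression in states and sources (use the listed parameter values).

#1 stroke→J1  (Se1 (Se) sets effort on bond)
#4 stroke→J1  (source Se2 imposes e)
#2 stroke→J1  (C1 outputs effort q/C1)
#3 stroke→J1  (prefer integral on C2)
#5 stroke→J1  (prefer integral on C3)
#0 stroke→R1  (closing 1-jn rule on J1)

dq_C2/dt = 2*E_Se1/7 + 2*E_Se2/7 - 2*q_C1/35 - q_C2/21 - 2*q_C3/21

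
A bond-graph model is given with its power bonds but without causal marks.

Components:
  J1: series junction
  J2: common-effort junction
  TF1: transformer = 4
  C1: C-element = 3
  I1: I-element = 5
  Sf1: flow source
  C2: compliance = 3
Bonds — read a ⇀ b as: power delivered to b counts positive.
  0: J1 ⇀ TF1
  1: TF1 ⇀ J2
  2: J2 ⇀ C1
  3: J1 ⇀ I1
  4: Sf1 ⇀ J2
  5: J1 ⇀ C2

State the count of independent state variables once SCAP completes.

3  (C1, C2, I1 all integral)

bond 4 stroke→Sf1  (Sf1 fixes flow; stroke at Sf1)
bond 2 stroke→J2  (prefer integral on C1)
bond 1 stroke→TF1  (J2: bond 2 brought effort, rest push out)
bond 0 stroke→J1  (TF TF1: opposite of bond 1)
bond 3 stroke→I1  (I1 outputs flow p/I1)
bond 5 stroke→J1  (common-f at J1 fixed by 3)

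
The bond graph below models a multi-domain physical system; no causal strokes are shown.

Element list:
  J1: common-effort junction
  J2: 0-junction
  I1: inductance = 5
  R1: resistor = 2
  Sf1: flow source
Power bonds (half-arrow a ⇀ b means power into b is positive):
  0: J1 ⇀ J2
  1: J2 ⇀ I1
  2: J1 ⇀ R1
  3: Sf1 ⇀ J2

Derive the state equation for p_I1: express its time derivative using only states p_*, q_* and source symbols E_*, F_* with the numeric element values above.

dp_I1/dt = 2*F_Sf1 - 2*p_I1/5

β3 stroke at Sf1  (Sf1 (Sf) sets flow on bond)
β1 stroke at I1  (I1 integral (f out))
β0 stroke at J2  (J2: last free bond brings effort in)
β2 stroke at J1  (J1: last free bond brings effort in)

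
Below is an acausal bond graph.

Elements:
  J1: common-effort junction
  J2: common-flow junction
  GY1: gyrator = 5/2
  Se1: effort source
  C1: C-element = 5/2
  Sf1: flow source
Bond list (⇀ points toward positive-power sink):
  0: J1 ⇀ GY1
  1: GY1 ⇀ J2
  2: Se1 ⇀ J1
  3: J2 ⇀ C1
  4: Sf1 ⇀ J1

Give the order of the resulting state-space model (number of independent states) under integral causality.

b2 stroke→J1  (Se1: effort source, stroke at far end)
b4 stroke→Sf1  (Sf1 fixes flow; stroke at Sf1)
b0 stroke→GY1  (J1 effort already set via bond 2)
b1 stroke→GY1  (GY1 both-in/both-out from 0)
b3 stroke→J2  (common-f at J2 fixed by 1)

1  (C1 all integral)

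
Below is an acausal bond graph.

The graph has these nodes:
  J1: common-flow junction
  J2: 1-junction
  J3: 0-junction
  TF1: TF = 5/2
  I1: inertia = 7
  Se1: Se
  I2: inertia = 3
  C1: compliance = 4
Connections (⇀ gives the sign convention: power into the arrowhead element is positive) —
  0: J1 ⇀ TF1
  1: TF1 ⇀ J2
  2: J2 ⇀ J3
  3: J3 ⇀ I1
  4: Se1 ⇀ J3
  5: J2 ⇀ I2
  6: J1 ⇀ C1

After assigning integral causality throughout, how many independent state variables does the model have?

3  (C1, I1, I2 all integral)

bond 4 stroke at J3  (Se1: effort source, stroke at far end)
bond 2 stroke at J2  (0-jn J3 has e-setter on 4)
bond 3 stroke at I1  (J3: bond 4 brought effort, rest push out)
bond 5 stroke at I2  (prefer integral on I2)
bond 1 stroke at J2  (common-f at J2 fixed by 5)
bond 0 stroke at TF1  (TF1 one-in-one-out from 1)
bond 6 stroke at J1  (1-jn J1 has f-setter on 0)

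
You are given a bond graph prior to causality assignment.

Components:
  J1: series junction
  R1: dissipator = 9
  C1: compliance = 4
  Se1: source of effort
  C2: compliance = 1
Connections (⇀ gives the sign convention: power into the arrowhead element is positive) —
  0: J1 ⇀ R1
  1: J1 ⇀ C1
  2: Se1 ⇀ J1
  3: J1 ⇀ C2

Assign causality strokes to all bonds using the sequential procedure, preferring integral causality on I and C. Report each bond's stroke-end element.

β2 |J1  (Se1 (Se) sets effort on bond)
β1 |J1  (prefer integral on C1)
β3 |J1  (prefer integral on C2)
β0 |R1  (closing 1-jn rule on J1)

bond 0 stroke at R1
bond 1 stroke at J1
bond 2 stroke at J1
bond 3 stroke at J1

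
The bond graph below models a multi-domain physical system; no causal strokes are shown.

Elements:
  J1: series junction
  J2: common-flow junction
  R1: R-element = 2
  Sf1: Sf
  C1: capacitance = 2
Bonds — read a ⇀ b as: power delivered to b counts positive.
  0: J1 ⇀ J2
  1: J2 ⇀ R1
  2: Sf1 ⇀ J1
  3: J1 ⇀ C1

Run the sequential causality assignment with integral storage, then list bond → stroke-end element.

#0 →J1
#1 →J2
#2 →Sf1
#3 →J1

bond 2 stroke at Sf1  (Sf1 fixes flow; stroke at Sf1)
bond 0 stroke at J1  (1-jn J1 has f-setter on 2)
bond 3 stroke at J1  (J1 flow already set via bond 2)
bond 1 stroke at J2  (1-jn J2 has f-setter on 0)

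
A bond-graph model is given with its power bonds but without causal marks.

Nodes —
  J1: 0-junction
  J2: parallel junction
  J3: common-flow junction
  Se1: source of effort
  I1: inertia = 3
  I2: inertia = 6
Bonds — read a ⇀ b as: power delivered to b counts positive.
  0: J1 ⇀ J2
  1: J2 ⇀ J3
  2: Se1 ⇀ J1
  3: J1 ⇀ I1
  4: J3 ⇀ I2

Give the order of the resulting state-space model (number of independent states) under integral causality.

b2 |J1  (Se1 fixes effort; stroke away)
b0 |J2  (J1 effort already set via bond 2)
b3 |I1  (J1 effort already set via bond 2)
b1 |J3  (J2: bond 0 brought effort, rest push out)
b4 |I2  (closing 1-jn rule on J3)

2  (I1, I2 all integral)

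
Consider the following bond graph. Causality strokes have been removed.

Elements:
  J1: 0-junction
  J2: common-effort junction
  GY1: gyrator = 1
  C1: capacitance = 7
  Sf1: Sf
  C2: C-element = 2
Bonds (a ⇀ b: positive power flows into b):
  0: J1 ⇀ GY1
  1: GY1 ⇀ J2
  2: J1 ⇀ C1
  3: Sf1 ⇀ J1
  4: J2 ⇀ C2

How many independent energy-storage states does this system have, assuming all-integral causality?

b3 stroke→Sf1  (Sf1 fixes flow; stroke at Sf1)
b2 stroke→J1  (C1 integral (e out))
b0 stroke→GY1  (J1 effort already set via bond 2)
b1 stroke→GY1  (GY GY1: same side as bond 0)
b4 stroke→J2  (only one effort-in slot at J2)

2  (C1, C2 all integral)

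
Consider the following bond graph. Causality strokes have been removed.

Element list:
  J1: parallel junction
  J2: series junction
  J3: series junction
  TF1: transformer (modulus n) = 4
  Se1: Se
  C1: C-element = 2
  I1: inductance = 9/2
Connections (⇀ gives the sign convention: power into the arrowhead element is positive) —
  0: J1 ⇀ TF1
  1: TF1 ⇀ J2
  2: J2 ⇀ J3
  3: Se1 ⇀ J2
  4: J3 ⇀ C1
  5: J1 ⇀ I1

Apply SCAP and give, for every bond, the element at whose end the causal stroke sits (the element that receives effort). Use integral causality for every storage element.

b0 stroke at J1
b1 stroke at TF1
b2 stroke at J2
b3 stroke at J2
b4 stroke at J3
b5 stroke at I1

#3 |J2  (Se1 (Se) sets effort on bond)
#4 |J3  (C1: C, integral causality)
#2 |J2  (J3: last free bond brings flow in)
#1 |TF1  (J2 needs exactly one f-in)
#0 |J1  (TF1: transformer flips bond 1)
#5 |I1  (J1 effort already set via bond 0)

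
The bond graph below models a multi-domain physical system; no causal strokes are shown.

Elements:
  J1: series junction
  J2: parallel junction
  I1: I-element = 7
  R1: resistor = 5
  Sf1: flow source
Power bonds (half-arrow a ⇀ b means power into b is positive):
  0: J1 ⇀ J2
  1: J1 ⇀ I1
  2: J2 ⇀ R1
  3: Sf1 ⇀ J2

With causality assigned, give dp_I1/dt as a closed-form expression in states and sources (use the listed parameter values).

dp_I1/dt = -5*F_Sf1 - 5*p_I1/7

β3 stroke at Sf1  (Sf1 (Sf) sets flow on bond)
β1 stroke at I1  (I1: I, integral causality)
β0 stroke at J1  (J1 flow already set via bond 1)
β2 stroke at J2  (only one effort-in slot at J2)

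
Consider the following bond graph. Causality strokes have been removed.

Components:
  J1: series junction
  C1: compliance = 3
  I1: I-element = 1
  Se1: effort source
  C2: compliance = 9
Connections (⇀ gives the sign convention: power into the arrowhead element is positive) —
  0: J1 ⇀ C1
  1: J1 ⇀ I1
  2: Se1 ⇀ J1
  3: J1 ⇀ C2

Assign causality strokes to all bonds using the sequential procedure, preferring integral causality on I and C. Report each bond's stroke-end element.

β0 |J1
β1 |I1
β2 |J1
β3 |J1

β2 stroke→J1  (Se1: effort source, stroke at far end)
β0 stroke→J1  (prefer integral on C1)
β1 stroke→I1  (I1: I, integral causality)
β3 stroke→J1  (1-jn J1 has f-setter on 1)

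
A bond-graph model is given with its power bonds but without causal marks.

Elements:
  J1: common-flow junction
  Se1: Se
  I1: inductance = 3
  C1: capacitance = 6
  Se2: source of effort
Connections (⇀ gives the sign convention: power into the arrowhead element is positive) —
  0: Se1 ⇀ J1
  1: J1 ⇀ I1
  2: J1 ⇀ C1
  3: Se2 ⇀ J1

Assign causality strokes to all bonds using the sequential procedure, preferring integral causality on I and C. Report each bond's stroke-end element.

bond 0 stroke→J1  (Se1: effort source, stroke at far end)
bond 3 stroke→J1  (source Se2 imposes e)
bond 1 stroke→I1  (I1 integral (f out))
bond 2 stroke→J1  (1-jn J1 has f-setter on 1)

b0 stroke at J1
b1 stroke at I1
b2 stroke at J1
b3 stroke at J1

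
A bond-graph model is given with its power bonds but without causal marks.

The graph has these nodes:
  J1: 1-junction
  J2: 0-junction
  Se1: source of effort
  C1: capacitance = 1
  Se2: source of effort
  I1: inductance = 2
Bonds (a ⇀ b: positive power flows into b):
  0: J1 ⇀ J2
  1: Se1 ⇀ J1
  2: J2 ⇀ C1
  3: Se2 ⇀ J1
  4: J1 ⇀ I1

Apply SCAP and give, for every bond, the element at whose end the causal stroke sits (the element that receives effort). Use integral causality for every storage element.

b0 |J1
b1 |J1
b2 |J2
b3 |J1
b4 |I1

#1 →J1  (Se1: effort source, stroke at far end)
#3 →J1  (source Se2 imposes e)
#2 →J2  (C1 outputs effort q/C1)
#0 →J1  (0-jn J2 has e-setter on 2)
#4 →I1  (only one flow-in slot at J1)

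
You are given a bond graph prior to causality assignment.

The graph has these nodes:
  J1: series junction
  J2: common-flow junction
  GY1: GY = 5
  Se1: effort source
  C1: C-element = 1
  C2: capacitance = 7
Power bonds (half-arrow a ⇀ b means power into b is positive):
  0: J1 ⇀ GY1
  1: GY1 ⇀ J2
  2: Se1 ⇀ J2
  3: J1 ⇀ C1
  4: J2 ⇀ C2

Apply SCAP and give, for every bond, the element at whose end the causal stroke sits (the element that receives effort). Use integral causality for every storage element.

#0 stroke→GY1
#1 stroke→GY1
#2 stroke→J2
#3 stroke→J1
#4 stroke→J2

b2 |J2  (source Se1 imposes e)
b3 |J1  (C1: C, integral causality)
b0 |GY1  (J1: last free bond brings flow in)
b1 |GY1  (through GY1, causality inverts; strokes same side of GY1)
b4 |J2  (J2: bond 1 brought flow, rest push out)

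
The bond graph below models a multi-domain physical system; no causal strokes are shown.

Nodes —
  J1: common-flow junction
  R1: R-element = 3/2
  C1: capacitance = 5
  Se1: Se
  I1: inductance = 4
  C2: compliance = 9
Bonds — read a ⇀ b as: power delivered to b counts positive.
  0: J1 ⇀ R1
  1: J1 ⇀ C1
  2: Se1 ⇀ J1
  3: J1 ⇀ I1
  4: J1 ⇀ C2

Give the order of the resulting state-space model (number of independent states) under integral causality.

b2 stroke at J1  (Se1 fixes effort; stroke away)
b1 stroke at J1  (C1 outputs effort q/C1)
b3 stroke at I1  (I1 integral (f out))
b0 stroke at J1  (J1 flow already set via bond 3)
b4 stroke at J1  (1-jn J1 has f-setter on 3)

3  (C1, C2, I1 all integral)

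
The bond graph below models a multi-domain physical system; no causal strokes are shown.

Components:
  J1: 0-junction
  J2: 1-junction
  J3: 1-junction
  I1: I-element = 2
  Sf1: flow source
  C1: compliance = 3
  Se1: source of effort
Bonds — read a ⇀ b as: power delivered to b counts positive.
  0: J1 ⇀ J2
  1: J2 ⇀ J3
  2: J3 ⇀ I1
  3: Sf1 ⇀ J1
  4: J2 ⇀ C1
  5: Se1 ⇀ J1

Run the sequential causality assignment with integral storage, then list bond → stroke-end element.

β3 →Sf1  (Sf1 fixes flow; stroke at Sf1)
β5 →J1  (Se1: effort source, stroke at far end)
β0 →J2  (common-e at J1 fixed by 5)
β2 →I1  (I1 integral (f out))
β1 →J3  (J3 flow already set via bond 2)
β4 →J2  (1-jn J2 has f-setter on 1)

β0 stroke at J2
β1 stroke at J3
β2 stroke at I1
β3 stroke at Sf1
β4 stroke at J2
β5 stroke at J1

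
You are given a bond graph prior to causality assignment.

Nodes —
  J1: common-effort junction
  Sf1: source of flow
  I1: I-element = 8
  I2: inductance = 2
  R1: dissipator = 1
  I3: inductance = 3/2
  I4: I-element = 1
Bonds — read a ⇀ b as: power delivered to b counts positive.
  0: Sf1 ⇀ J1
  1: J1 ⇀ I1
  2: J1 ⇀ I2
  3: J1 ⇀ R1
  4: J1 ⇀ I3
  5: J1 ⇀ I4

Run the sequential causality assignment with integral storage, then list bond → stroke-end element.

bond 0 →Sf1
bond 1 →I1
bond 2 →I2
bond 3 →J1
bond 4 →I3
bond 5 →I4

#0 →Sf1  (Sf1 fixes flow; stroke at Sf1)
#1 →I1  (I1: I, integral causality)
#2 →I2  (I2 integral (f out))
#4 →I3  (I3 outputs flow p/I3)
#5 →I4  (I4 outputs flow p/I4)
#3 →J1  (only one effort-in slot at J1)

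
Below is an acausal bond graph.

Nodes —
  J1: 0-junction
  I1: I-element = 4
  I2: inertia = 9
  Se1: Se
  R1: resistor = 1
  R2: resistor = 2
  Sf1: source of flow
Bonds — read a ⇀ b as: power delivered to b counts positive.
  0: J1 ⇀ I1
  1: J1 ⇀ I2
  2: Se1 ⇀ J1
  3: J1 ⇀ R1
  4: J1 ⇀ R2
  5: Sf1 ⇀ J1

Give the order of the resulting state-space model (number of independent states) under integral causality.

#2 |J1  (Se1 (Se) sets effort on bond)
#5 |Sf1  (Sf1 (Sf) sets flow on bond)
#0 |I1  (J1 effort already set via bond 2)
#1 |I2  (0-jn J1 has e-setter on 2)
#3 |R1  (0-jn J1 has e-setter on 2)
#4 |R2  (J1 effort already set via bond 2)

2  (I1, I2 all integral)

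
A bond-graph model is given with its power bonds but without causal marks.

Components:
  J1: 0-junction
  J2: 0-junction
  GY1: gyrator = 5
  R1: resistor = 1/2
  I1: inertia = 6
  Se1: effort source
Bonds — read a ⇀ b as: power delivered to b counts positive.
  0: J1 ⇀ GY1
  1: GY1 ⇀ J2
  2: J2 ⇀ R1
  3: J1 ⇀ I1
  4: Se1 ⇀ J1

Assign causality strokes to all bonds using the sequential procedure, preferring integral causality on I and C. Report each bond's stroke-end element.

b0 →GY1
b1 →GY1
b2 →J2
b3 →I1
b4 →J1

b4 stroke at J1  (Se1 fixes effort; stroke away)
b0 stroke at GY1  (common-e at J1 fixed by 4)
b3 stroke at I1  (common-e at J1 fixed by 4)
b1 stroke at GY1  (GY GY1: same side as bond 0)
b2 stroke at J2  (closing 0-jn rule on J2)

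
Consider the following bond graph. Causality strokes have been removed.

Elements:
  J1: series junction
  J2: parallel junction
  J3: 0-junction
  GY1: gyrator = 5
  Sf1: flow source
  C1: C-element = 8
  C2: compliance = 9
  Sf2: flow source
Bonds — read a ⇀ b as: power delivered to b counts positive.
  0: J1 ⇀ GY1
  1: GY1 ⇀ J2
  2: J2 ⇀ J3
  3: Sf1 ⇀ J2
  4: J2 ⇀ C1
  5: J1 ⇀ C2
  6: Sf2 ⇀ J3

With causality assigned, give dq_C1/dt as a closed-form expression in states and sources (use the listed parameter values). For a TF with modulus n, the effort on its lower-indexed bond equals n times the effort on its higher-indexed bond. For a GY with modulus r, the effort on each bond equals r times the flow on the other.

bond 3 stroke→Sf1  (Sf1 fixes flow; stroke at Sf1)
bond 6 stroke→Sf2  (source Sf2 imposes f)
bond 2 stroke→J3  (closing 0-jn rule on J3)
bond 4 stroke→J2  (prefer integral on C1)
bond 1 stroke→GY1  (J2 effort already set via bond 4)
bond 0 stroke→GY1  (GY1 both-in/both-out from 1)
bond 5 stroke→J1  (1-jn J1 has f-setter on 0)

dq_C1/dt = F_Sf1 + F_Sf2 - q_C2/45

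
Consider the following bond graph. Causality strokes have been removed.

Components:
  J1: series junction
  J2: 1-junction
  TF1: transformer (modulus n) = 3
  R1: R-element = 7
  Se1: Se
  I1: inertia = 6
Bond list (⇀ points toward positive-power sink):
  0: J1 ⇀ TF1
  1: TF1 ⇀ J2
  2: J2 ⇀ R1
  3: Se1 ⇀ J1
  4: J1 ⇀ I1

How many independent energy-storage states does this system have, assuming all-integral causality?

bond 3 →J1  (Se1: effort source, stroke at far end)
bond 4 →I1  (I1 outputs flow p/I1)
bond 0 →J1  (1-jn J1 has f-setter on 4)
bond 1 →TF1  (TF TF1: opposite of bond 0)
bond 2 →J2  (1-jn J2 has f-setter on 1)

1  (I1 all integral)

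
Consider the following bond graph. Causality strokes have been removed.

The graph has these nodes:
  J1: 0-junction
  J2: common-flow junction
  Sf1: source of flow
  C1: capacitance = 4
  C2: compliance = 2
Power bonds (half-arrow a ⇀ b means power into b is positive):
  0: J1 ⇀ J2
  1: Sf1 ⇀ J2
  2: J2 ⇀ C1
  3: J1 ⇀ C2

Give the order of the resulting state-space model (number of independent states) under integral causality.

bond 1 stroke→Sf1  (source Sf1 imposes f)
bond 0 stroke→J2  (J2 flow already set via bond 1)
bond 2 stroke→J2  (J2: bond 1 brought flow, rest push out)
bond 3 stroke→J1  (only one effort-in slot at J1)

2  (C1, C2 all integral)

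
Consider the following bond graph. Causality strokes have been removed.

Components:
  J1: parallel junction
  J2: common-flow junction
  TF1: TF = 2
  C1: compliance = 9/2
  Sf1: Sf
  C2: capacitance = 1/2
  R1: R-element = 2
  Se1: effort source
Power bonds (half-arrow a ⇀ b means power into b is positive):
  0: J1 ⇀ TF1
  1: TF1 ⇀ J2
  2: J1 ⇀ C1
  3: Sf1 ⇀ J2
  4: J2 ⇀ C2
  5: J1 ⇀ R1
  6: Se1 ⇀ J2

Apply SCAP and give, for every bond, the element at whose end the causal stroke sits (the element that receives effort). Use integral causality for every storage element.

#3 →Sf1  (Sf1 fixes flow; stroke at Sf1)
#6 →J2  (Se1 fixes effort; stroke away)
#1 →J2  (J2 flow already set via bond 3)
#4 →J2  (common-f at J2 fixed by 3)
#0 →TF1  (TF1 one-in-one-out from 1)
#2 →J1  (C1: C, integral causality)
#5 →R1  (common-e at J1 fixed by 2)

b0 |TF1
b1 |J2
b2 |J1
b3 |Sf1
b4 |J2
b5 |R1
b6 |J2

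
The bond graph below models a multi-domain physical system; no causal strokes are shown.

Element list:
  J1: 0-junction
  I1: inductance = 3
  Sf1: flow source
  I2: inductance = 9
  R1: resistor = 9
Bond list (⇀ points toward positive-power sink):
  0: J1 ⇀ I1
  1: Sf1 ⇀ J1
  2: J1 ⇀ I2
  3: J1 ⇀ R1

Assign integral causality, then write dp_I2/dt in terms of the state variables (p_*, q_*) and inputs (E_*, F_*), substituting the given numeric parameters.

β1 stroke→Sf1  (Sf1: flow source, stroke at near end)
β0 stroke→I1  (I1 integral (f out))
β2 stroke→I2  (I2: I, integral causality)
β3 stroke→J1  (J1 needs exactly one e-in)

dp_I2/dt = 9*F_Sf1 - 3*p_I1 - p_I2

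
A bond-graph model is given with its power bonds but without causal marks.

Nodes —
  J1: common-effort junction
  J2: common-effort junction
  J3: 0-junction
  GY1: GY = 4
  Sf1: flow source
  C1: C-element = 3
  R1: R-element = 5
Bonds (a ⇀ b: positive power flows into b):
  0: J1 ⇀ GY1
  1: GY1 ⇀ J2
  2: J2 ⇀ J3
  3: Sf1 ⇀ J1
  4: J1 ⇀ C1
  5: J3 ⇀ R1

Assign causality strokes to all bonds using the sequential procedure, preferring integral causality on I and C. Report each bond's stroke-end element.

bond 0 stroke at GY1
bond 1 stroke at GY1
bond 2 stroke at J2
bond 3 stroke at Sf1
bond 4 stroke at J1
bond 5 stroke at J3

bond 3 stroke→Sf1  (source Sf1 imposes f)
bond 4 stroke→J1  (C1 integral (e out))
bond 0 stroke→GY1  (common-e at J1 fixed by 4)
bond 1 stroke→GY1  (GY GY1: same side as bond 0)
bond 2 stroke→J2  (J2 needs exactly one e-in)
bond 5 stroke→J3  (closing 0-jn rule on J3)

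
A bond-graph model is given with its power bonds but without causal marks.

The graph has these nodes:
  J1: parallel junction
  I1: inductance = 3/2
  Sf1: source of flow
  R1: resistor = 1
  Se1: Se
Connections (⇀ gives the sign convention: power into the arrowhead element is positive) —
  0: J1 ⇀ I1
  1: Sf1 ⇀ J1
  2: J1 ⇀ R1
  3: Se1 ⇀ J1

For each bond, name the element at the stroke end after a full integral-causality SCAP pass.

β1 →Sf1  (source Sf1 imposes f)
β3 →J1  (Se1: effort source, stroke at far end)
β0 →I1  (common-e at J1 fixed by 3)
β2 →R1  (common-e at J1 fixed by 3)

bond 0 stroke→I1
bond 1 stroke→Sf1
bond 2 stroke→R1
bond 3 stroke→J1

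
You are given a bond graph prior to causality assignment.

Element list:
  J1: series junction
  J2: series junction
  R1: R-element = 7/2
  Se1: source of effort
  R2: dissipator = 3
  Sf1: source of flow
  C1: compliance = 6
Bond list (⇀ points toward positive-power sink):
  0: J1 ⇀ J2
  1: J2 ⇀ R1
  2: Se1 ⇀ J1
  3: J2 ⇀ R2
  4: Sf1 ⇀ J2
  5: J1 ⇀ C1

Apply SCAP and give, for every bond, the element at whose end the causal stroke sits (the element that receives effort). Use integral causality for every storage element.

β2 |J1  (Se1 (Se) sets effort on bond)
β4 |Sf1  (Sf1: flow source, stroke at near end)
β0 |J2  (common-f at J2 fixed by 4)
β1 |J2  (common-f at J2 fixed by 4)
β3 |J2  (common-f at J2 fixed by 4)
β5 |J1  (J1: bond 0 brought flow, rest push out)

b0 →J2
b1 →J2
b2 →J1
b3 →J2
b4 →Sf1
b5 →J1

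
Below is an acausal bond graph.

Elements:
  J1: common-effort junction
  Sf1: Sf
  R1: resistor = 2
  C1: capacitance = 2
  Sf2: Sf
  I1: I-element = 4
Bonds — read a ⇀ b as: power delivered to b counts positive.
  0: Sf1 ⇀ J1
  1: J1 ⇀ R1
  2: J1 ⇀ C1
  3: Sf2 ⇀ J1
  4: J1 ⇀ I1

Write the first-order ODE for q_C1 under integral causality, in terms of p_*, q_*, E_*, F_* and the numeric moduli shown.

bond 0 stroke→Sf1  (Sf1: flow source, stroke at near end)
bond 3 stroke→Sf2  (Sf2: flow source, stroke at near end)
bond 2 stroke→J1  (prefer integral on C1)
bond 1 stroke→R1  (J1 effort already set via bond 2)
bond 4 stroke→I1  (J1: bond 2 brought effort, rest push out)

dq_C1/dt = F_Sf1 + F_Sf2 - p_I1/4 - q_C1/4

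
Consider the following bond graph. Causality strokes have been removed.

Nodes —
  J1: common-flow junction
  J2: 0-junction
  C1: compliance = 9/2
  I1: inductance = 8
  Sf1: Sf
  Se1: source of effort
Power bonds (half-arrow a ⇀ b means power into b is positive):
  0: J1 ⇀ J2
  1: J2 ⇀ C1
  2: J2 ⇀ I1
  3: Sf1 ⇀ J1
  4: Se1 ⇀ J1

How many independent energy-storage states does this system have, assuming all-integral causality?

#3 stroke at Sf1  (source Sf1 imposes f)
#4 stroke at J1  (Se1 fixes effort; stroke away)
#0 stroke at J1  (1-jn J1 has f-setter on 3)
#1 stroke at J2  (C1 integral (e out))
#2 stroke at I1  (J2: bond 1 brought effort, rest push out)

2  (C1, I1 all integral)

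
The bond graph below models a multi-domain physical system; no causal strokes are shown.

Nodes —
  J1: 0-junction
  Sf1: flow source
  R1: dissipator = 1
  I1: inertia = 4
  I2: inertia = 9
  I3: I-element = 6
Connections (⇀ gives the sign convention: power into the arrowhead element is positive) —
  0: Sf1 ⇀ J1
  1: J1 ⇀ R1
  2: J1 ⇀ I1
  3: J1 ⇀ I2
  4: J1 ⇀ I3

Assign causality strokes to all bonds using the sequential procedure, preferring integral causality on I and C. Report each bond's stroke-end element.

bond 0 |Sf1  (source Sf1 imposes f)
bond 2 |I1  (prefer integral on I1)
bond 3 |I2  (I2: I, integral causality)
bond 4 |I3  (prefer integral on I3)
bond 1 |J1  (J1: last free bond brings effort in)

b0 stroke at Sf1
b1 stroke at J1
b2 stroke at I1
b3 stroke at I2
b4 stroke at I3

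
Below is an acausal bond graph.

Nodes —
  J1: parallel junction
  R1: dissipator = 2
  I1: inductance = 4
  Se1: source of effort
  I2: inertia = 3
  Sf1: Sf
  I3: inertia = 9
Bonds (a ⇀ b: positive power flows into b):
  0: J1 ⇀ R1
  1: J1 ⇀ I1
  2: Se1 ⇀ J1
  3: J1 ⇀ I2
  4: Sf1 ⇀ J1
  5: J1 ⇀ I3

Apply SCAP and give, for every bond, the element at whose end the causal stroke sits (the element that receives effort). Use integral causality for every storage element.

#0 stroke at R1
#1 stroke at I1
#2 stroke at J1
#3 stroke at I2
#4 stroke at Sf1
#5 stroke at I3

bond 2 stroke at J1  (Se1 fixes effort; stroke away)
bond 4 stroke at Sf1  (source Sf1 imposes f)
bond 0 stroke at R1  (common-e at J1 fixed by 2)
bond 1 stroke at I1  (J1 effort already set via bond 2)
bond 3 stroke at I2  (0-jn J1 has e-setter on 2)
bond 5 stroke at I3  (0-jn J1 has e-setter on 2)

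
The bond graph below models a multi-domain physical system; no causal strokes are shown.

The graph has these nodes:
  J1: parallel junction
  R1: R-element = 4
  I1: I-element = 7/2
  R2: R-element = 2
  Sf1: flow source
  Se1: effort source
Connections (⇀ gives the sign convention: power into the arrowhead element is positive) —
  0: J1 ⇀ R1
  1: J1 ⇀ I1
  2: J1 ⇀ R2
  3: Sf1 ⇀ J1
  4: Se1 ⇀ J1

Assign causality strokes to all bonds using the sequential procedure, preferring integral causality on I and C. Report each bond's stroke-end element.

bond 0 stroke→R1
bond 1 stroke→I1
bond 2 stroke→R2
bond 3 stroke→Sf1
bond 4 stroke→J1

bond 3 →Sf1  (Sf1 fixes flow; stroke at Sf1)
bond 4 →J1  (source Se1 imposes e)
bond 0 →R1  (J1 effort already set via bond 4)
bond 1 →I1  (J1 effort already set via bond 4)
bond 2 →R2  (common-e at J1 fixed by 4)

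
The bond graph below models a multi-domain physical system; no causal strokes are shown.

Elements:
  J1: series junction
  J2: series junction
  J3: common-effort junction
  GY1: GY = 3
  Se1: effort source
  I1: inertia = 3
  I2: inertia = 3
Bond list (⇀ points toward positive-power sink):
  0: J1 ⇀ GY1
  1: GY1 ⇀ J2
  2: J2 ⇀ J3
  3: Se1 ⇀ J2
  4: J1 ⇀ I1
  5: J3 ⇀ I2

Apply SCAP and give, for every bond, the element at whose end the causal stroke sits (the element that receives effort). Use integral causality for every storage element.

b3 →J2  (Se1 (Se) sets effort on bond)
b4 →I1  (I1: I, integral causality)
b0 →J1  (common-f at J1 fixed by 4)
b1 →J2  (through GY1, causality inverts; strokes same side of GY1)
b2 →J3  (closing 1-jn rule on J2)
b5 →I2  (J3 effort already set via bond 2)

b0 stroke→J1
b1 stroke→J2
b2 stroke→J3
b3 stroke→J2
b4 stroke→I1
b5 stroke→I2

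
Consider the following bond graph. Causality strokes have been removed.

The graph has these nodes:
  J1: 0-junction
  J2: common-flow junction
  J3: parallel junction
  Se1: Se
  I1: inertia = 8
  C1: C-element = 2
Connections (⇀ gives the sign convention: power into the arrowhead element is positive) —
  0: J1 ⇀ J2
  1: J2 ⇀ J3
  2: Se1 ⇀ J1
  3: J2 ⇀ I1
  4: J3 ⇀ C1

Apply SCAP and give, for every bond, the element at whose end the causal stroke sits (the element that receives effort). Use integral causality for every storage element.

b2 |J1  (Se1: effort source, stroke at far end)
b0 |J2  (common-e at J1 fixed by 2)
b3 |I1  (I1: I, integral causality)
b1 |J2  (J2: bond 3 brought flow, rest push out)
b4 |J3  (closing 0-jn rule on J3)

#0 →J2
#1 →J2
#2 →J1
#3 →I1
#4 →J3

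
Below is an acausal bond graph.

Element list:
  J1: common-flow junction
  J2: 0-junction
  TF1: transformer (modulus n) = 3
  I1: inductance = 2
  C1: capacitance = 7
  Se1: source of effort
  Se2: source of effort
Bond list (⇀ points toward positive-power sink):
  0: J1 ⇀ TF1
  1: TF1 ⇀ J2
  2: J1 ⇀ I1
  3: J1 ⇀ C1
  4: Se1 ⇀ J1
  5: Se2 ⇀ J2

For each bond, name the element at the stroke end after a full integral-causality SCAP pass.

bond 0 stroke at J1
bond 1 stroke at TF1
bond 2 stroke at I1
bond 3 stroke at J1
bond 4 stroke at J1
bond 5 stroke at J2

bond 4 stroke→J1  (source Se1 imposes e)
bond 5 stroke→J2  (Se2 fixes effort; stroke away)
bond 1 stroke→TF1  (J2 effort already set via bond 5)
bond 0 stroke→J1  (TF1: transformer flips bond 1)
bond 2 stroke→I1  (I1: I, integral causality)
bond 3 stroke→J1  (J1 flow already set via bond 2)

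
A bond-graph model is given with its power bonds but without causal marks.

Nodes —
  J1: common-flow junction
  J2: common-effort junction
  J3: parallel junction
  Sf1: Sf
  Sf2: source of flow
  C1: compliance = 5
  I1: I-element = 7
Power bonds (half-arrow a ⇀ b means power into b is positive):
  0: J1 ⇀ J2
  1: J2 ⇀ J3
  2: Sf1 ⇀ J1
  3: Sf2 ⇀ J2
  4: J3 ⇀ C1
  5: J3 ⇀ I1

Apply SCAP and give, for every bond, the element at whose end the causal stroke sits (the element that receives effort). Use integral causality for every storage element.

b0 stroke→J1
b1 stroke→J2
b2 stroke→Sf1
b3 stroke→Sf2
b4 stroke→J3
b5 stroke→I1

bond 2 stroke→Sf1  (source Sf1 imposes f)
bond 3 stroke→Sf2  (source Sf2 imposes f)
bond 0 stroke→J1  (1-jn J1 has f-setter on 2)
bond 1 stroke→J2  (J2 needs exactly one e-in)
bond 4 stroke→J3  (prefer integral on C1)
bond 5 stroke→I1  (common-e at J3 fixed by 4)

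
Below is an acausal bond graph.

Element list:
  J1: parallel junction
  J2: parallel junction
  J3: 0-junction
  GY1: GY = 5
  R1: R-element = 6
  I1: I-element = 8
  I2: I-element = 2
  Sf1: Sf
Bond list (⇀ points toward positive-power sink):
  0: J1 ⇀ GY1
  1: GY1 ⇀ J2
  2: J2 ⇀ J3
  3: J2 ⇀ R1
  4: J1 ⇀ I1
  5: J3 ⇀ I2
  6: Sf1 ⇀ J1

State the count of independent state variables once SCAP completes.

#6 stroke at Sf1  (Sf1 (Sf) sets flow on bond)
#4 stroke at I1  (I1 integral (f out))
#0 stroke at J1  (only one effort-in slot at J1)
#1 stroke at J2  (GY1: gyrator matches bond 0)
#2 stroke at J3  (0-jn J2 has e-setter on 1)
#3 stroke at R1  (J2: bond 1 brought effort, rest push out)
#5 stroke at I2  (0-jn J3 has e-setter on 2)

2  (I1, I2 all integral)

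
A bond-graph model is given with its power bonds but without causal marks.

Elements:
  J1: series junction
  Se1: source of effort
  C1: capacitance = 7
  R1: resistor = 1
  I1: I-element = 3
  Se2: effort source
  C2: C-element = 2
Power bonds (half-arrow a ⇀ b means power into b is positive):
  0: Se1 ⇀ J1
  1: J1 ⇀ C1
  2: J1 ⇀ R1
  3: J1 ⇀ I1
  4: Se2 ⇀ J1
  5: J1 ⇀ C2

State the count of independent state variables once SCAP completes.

3  (C1, C2, I1 all integral)

#0 stroke→J1  (source Se1 imposes e)
#4 stroke→J1  (Se2: effort source, stroke at far end)
#1 stroke→J1  (prefer integral on C1)
#3 stroke→I1  (I1: I, integral causality)
#2 stroke→J1  (common-f at J1 fixed by 3)
#5 stroke→J1  (common-f at J1 fixed by 3)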